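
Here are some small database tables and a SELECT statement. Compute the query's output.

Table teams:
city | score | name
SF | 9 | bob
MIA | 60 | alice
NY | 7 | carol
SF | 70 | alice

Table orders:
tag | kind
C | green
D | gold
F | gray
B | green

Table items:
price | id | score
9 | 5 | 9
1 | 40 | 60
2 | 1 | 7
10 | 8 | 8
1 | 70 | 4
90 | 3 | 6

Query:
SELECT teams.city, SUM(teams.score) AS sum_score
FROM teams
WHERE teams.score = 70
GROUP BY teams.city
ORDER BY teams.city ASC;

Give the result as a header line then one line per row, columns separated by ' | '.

After WHERE (1 rows):
teams.city | teams.score | teams.name
SF | 70 | alice
After GROUP BY (1 rows):
teams.city | sum_score
SF | 70
After ORDER BY (1 rows):
teams.city | sum_score
SF | 70

== RESULT ==
teams.city | sum_score
SF | 70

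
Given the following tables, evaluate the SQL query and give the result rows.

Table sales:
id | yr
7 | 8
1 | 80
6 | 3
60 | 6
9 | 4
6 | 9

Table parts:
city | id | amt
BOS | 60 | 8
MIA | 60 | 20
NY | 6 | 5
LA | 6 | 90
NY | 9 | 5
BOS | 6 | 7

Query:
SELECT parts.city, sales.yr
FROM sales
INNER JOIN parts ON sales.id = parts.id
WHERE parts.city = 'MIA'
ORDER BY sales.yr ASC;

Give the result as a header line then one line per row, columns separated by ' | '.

After JOIN parts (9 rows):
sales.id | sales.yr | parts.city | parts.id | parts.amt
6 | 3 | NY | 6 | 5
6 | 3 | LA | 6 | 90
6 | 3 | BOS | 6 | 7
60 | 6 | BOS | 60 | 8
60 | 6 | MIA | 60 | 20
9 | 4 | NY | 9 | 5
6 | 9 | NY | 6 | 5
6 | 9 | LA | 6 | 90
6 | 9 | BOS | 6 | 7
After WHERE (1 rows):
sales.id | sales.yr | parts.city | parts.id | parts.amt
60 | 6 | MIA | 60 | 20
After SELECT (1 rows):
parts.city | sales.yr
MIA | 6
After ORDER BY (1 rows):
parts.city | sales.yr
MIA | 6

== RESULT ==
parts.city | sales.yr
MIA | 6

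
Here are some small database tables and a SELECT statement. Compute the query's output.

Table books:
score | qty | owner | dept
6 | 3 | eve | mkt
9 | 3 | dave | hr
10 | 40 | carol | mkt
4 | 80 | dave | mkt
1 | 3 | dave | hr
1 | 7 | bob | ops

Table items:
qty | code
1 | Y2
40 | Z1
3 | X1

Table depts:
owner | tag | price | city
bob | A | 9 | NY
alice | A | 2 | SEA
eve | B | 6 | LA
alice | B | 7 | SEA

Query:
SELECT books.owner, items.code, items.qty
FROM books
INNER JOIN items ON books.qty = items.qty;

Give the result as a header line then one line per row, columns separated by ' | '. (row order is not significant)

== RESULT ==
books.owner | items.code | items.qty
eve | X1 | 3
dave | X1 | 3
carol | Z1 | 40
dave | X1 | 3

Derivation:
After JOIN items (4 rows):
books.score | books.qty | books.owner | books.dept | items.qty | items.code
6 | 3 | eve | mkt | 3 | X1
9 | 3 | dave | hr | 3 | X1
10 | 40 | carol | mkt | 40 | Z1
1 | 3 | dave | hr | 3 | X1
After SELECT (4 rows):
books.owner | items.code | items.qty
eve | X1 | 3
dave | X1 | 3
carol | Z1 | 40
dave | X1 | 3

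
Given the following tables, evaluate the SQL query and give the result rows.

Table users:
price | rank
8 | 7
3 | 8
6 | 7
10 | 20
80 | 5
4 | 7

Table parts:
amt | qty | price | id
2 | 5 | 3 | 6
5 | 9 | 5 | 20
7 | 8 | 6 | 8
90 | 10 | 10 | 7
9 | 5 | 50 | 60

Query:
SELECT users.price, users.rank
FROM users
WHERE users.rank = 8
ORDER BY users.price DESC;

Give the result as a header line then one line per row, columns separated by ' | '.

After WHERE (1 rows):
users.price | users.rank
3 | 8
After SELECT (1 rows):
users.price | users.rank
3 | 8
After ORDER BY (1 rows):
users.price | users.rank
3 | 8

== RESULT ==
users.price | users.rank
3 | 8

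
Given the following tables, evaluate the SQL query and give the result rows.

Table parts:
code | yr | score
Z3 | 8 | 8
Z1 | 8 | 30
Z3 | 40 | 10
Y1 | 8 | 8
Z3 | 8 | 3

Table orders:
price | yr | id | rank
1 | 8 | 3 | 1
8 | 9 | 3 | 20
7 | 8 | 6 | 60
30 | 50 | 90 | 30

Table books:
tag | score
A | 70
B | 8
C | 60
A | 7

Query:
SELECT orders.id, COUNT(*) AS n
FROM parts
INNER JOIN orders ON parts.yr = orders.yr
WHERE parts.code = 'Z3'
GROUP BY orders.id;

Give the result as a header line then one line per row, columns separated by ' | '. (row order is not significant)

After JOIN orders (8 rows):
parts.code | parts.yr | parts.score | orders.price | orders.yr | orders.id | orders.rank
Z3 | 8 | 8 | 1 | 8 | 3 | 1
Z3 | 8 | 8 | 7 | 8 | 6 | 60
Z1 | 8 | 30 | 1 | 8 | 3 | 1
Z1 | 8 | 30 | 7 | 8 | 6 | 60
Y1 | 8 | 8 | 1 | 8 | 3 | 1
Y1 | 8 | 8 | 7 | 8 | 6 | 60
Z3 | 8 | 3 | 1 | 8 | 3 | 1
Z3 | 8 | 3 | 7 | 8 | 6 | 60
After WHERE (4 rows):
parts.code | parts.yr | parts.score | orders.price | orders.yr | orders.id | orders.rank
Z3 | 8 | 8 | 1 | 8 | 3 | 1
Z3 | 8 | 8 | 7 | 8 | 6 | 60
Z3 | 8 | 3 | 1 | 8 | 3 | 1
Z3 | 8 | 3 | 7 | 8 | 6 | 60
After GROUP BY (2 rows):
orders.id | n
3 | 2
6 | 2

== RESULT ==
orders.id | n
3 | 2
6 | 2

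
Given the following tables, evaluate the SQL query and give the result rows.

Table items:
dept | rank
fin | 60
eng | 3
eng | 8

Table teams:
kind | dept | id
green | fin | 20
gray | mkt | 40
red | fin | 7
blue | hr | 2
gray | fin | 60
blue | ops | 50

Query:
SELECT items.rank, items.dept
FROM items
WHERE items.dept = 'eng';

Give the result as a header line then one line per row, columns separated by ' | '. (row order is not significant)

After WHERE (2 rows):
items.dept | items.rank
eng | 3
eng | 8
After SELECT (2 rows):
items.rank | items.dept
3 | eng
8 | eng

== RESULT ==
items.rank | items.dept
3 | eng
8 | eng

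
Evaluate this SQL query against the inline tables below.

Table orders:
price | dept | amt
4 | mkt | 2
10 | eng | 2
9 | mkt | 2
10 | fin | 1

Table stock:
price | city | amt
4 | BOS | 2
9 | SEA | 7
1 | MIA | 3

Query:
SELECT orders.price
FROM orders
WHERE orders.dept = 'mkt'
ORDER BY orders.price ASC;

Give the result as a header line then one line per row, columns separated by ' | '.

After WHERE (2 rows):
orders.price | orders.dept | orders.amt
4 | mkt | 2
9 | mkt | 2
After SELECT (2 rows):
orders.price
4
9
After ORDER BY (2 rows):
orders.price
4
9

== RESULT ==
orders.price
4
9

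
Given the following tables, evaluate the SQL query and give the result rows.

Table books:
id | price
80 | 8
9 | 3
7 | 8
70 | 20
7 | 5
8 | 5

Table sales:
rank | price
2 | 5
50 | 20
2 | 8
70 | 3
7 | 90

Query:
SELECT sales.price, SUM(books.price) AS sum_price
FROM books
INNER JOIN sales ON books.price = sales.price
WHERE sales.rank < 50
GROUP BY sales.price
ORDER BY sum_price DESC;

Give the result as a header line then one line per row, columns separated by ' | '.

After JOIN sales (6 rows):
books.id | books.price | sales.rank | sales.price
80 | 8 | 2 | 8
9 | 3 | 70 | 3
7 | 8 | 2 | 8
70 | 20 | 50 | 20
7 | 5 | 2 | 5
8 | 5 | 2 | 5
After WHERE (4 rows):
books.id | books.price | sales.rank | sales.price
80 | 8 | 2 | 8
7 | 8 | 2 | 8
7 | 5 | 2 | 5
8 | 5 | 2 | 5
After GROUP BY (2 rows):
sales.price | sum_price
8 | 16
5 | 10
After ORDER BY (2 rows):
sales.price | sum_price
8 | 16
5 | 10

== RESULT ==
sales.price | sum_price
8 | 16
5 | 10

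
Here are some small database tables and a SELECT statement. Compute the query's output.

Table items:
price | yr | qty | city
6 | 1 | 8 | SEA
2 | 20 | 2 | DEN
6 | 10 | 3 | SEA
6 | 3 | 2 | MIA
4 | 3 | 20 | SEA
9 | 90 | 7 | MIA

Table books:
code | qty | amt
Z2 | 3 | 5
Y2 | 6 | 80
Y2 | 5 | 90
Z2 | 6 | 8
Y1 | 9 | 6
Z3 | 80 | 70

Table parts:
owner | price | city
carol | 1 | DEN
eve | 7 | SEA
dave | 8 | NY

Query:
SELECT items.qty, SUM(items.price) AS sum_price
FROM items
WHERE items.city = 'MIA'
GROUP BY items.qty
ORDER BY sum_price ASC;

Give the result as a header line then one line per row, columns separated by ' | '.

After WHERE (2 rows):
items.price | items.yr | items.qty | items.city
6 | 3 | 2 | MIA
9 | 90 | 7 | MIA
After GROUP BY (2 rows):
items.qty | sum_price
2 | 6
7 | 9
After ORDER BY (2 rows):
items.qty | sum_price
2 | 6
7 | 9

== RESULT ==
items.qty | sum_price
2 | 6
7 | 9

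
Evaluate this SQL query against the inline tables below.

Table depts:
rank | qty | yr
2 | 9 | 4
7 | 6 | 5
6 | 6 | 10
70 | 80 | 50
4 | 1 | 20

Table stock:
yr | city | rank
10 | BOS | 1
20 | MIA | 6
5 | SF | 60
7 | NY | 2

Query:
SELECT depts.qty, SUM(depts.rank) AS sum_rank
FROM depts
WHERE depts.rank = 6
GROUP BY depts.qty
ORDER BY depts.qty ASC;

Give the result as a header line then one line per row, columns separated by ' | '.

== RESULT ==
depts.qty | sum_rank
6 | 6

Derivation:
After WHERE (1 rows):
depts.rank | depts.qty | depts.yr
6 | 6 | 10
After GROUP BY (1 rows):
depts.qty | sum_rank
6 | 6
After ORDER BY (1 rows):
depts.qty | sum_rank
6 | 6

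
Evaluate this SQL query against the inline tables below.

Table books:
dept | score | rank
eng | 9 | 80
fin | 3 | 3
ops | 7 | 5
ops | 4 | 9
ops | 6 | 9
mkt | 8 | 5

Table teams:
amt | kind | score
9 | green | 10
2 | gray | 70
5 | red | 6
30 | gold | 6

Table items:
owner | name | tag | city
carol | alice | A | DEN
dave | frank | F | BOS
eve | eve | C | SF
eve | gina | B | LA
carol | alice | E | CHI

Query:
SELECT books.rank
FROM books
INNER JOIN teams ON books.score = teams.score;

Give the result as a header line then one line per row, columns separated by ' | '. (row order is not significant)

After JOIN teams (2 rows):
books.dept | books.score | books.rank | teams.amt | teams.kind | teams.score
ops | 6 | 9 | 5 | red | 6
ops | 6 | 9 | 30 | gold | 6
After SELECT (2 rows):
books.rank
9
9

== RESULT ==
books.rank
9
9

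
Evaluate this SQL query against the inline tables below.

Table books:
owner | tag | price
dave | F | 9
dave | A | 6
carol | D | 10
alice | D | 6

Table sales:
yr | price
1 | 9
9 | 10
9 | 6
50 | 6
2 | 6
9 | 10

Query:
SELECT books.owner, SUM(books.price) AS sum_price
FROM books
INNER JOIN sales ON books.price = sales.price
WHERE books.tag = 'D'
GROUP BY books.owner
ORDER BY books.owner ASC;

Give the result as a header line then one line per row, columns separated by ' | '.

After JOIN sales (9 rows):
books.owner | books.tag | books.price | sales.yr | sales.price
dave | F | 9 | 1 | 9
dave | A | 6 | 9 | 6
dave | A | 6 | 50 | 6
dave | A | 6 | 2 | 6
carol | D | 10 | 9 | 10
carol | D | 10 | 9 | 10
alice | D | 6 | 9 | 6
alice | D | 6 | 50 | 6
alice | D | 6 | 2 | 6
After WHERE (5 rows):
books.owner | books.tag | books.price | sales.yr | sales.price
carol | D | 10 | 9 | 10
carol | D | 10 | 9 | 10
alice | D | 6 | 9 | 6
alice | D | 6 | 50 | 6
alice | D | 6 | 2 | 6
After GROUP BY (2 rows):
books.owner | sum_price
carol | 20
alice | 18
After ORDER BY (2 rows):
books.owner | sum_price
alice | 18
carol | 20

== RESULT ==
books.owner | sum_price
alice | 18
carol | 20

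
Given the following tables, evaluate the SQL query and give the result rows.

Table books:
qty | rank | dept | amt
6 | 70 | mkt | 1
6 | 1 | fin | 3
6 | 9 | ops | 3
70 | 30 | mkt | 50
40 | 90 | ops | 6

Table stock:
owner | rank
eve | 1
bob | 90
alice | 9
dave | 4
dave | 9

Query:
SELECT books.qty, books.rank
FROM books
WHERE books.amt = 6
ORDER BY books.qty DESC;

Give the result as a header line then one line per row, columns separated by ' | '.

== RESULT ==
books.qty | books.rank
40 | 90

Derivation:
After WHERE (1 rows):
books.qty | books.rank | books.dept | books.amt
40 | 90 | ops | 6
After SELECT (1 rows):
books.qty | books.rank
40 | 90
After ORDER BY (1 rows):
books.qty | books.rank
40 | 90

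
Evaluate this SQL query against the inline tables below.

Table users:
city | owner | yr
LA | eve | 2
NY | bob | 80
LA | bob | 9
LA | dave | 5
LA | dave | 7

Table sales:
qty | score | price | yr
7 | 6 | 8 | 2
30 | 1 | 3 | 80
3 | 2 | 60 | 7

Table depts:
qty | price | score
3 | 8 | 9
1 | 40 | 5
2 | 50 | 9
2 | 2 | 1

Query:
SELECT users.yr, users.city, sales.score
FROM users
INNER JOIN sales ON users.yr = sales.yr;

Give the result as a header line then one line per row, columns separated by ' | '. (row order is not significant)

After JOIN sales (3 rows):
users.city | users.owner | users.yr | sales.qty | sales.score | sales.price | sales.yr
LA | eve | 2 | 7 | 6 | 8 | 2
NY | bob | 80 | 30 | 1 | 3 | 80
LA | dave | 7 | 3 | 2 | 60 | 7
After SELECT (3 rows):
users.yr | users.city | sales.score
2 | LA | 6
80 | NY | 1
7 | LA | 2

== RESULT ==
users.yr | users.city | sales.score
2 | LA | 6
80 | NY | 1
7 | LA | 2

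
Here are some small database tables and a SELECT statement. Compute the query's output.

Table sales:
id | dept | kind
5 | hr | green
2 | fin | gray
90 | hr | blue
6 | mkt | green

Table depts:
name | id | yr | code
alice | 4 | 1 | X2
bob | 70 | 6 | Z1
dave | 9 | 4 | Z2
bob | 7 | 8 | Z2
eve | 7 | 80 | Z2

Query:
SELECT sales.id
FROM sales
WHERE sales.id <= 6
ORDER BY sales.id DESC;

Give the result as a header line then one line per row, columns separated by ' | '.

After WHERE (3 rows):
sales.id | sales.dept | sales.kind
5 | hr | green
2 | fin | gray
6 | mkt | green
After SELECT (3 rows):
sales.id
5
2
6
After ORDER BY (3 rows):
sales.id
6
5
2

== RESULT ==
sales.id
6
5
2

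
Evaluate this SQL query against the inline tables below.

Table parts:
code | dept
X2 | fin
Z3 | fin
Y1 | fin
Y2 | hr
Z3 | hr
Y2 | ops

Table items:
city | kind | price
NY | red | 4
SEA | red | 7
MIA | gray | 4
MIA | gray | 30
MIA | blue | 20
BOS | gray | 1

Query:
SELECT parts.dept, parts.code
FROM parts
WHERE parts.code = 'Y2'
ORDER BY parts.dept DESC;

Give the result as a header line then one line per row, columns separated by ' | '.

== RESULT ==
parts.dept | parts.code
ops | Y2
hr | Y2

Derivation:
After WHERE (2 rows):
parts.code | parts.dept
Y2 | hr
Y2 | ops
After SELECT (2 rows):
parts.dept | parts.code
hr | Y2
ops | Y2
After ORDER BY (2 rows):
parts.dept | parts.code
ops | Y2
hr | Y2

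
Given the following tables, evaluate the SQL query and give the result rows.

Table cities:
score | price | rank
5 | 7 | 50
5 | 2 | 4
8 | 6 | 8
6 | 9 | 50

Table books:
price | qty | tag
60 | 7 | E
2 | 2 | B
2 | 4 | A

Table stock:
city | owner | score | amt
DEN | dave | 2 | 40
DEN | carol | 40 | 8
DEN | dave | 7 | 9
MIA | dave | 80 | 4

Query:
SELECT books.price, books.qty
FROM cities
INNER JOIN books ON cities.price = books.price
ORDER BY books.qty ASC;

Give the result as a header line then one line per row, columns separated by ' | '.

After JOIN books (2 rows):
cities.score | cities.price | cities.rank | books.price | books.qty | books.tag
5 | 2 | 4 | 2 | 2 | B
5 | 2 | 4 | 2 | 4 | A
After SELECT (2 rows):
books.price | books.qty
2 | 2
2 | 4
After ORDER BY (2 rows):
books.price | books.qty
2 | 2
2 | 4

== RESULT ==
books.price | books.qty
2 | 2
2 | 4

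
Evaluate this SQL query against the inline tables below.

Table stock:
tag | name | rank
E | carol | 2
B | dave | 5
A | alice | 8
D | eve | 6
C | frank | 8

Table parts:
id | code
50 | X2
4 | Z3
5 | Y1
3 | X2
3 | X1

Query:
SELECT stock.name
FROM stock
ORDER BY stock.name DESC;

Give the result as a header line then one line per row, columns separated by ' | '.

After SELECT (5 rows):
stock.name
carol
dave
alice
eve
frank
After ORDER BY (5 rows):
stock.name
frank
eve
dave
carol
alice

== RESULT ==
stock.name
frank
eve
dave
carol
alice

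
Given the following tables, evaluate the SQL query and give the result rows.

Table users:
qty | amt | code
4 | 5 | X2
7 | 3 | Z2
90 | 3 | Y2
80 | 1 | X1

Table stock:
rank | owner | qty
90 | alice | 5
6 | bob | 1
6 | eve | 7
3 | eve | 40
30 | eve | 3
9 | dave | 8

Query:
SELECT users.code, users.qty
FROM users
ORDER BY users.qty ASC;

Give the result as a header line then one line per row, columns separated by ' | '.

== RESULT ==
users.code | users.qty
X2 | 4
Z2 | 7
X1 | 80
Y2 | 90

Derivation:
After SELECT (4 rows):
users.code | users.qty
X2 | 4
Z2 | 7
Y2 | 90
X1 | 80
After ORDER BY (4 rows):
users.code | users.qty
X2 | 4
Z2 | 7
X1 | 80
Y2 | 90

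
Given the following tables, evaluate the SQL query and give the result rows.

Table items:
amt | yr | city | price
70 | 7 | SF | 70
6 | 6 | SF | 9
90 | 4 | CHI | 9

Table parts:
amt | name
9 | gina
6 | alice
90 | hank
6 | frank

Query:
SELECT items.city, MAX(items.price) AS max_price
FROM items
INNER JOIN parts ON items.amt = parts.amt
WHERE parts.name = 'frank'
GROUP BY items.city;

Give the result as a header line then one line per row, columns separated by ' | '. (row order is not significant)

== RESULT ==
items.city | max_price
SF | 9

Derivation:
After JOIN parts (3 rows):
items.amt | items.yr | items.city | items.price | parts.amt | parts.name
6 | 6 | SF | 9 | 6 | alice
6 | 6 | SF | 9 | 6 | frank
90 | 4 | CHI | 9 | 90 | hank
After WHERE (1 rows):
items.amt | items.yr | items.city | items.price | parts.amt | parts.name
6 | 6 | SF | 9 | 6 | frank
After GROUP BY (1 rows):
items.city | max_price
SF | 9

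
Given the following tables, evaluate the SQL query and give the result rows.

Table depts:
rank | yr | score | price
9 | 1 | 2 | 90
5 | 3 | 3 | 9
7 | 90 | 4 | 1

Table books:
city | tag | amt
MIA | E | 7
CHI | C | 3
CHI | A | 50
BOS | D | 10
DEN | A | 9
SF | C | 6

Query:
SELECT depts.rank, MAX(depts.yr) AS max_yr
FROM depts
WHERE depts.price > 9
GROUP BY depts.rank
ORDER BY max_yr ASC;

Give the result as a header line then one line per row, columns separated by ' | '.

== RESULT ==
depts.rank | max_yr
9 | 1

Derivation:
After WHERE (1 rows):
depts.rank | depts.yr | depts.score | depts.price
9 | 1 | 2 | 90
After GROUP BY (1 rows):
depts.rank | max_yr
9 | 1
After ORDER BY (1 rows):
depts.rank | max_yr
9 | 1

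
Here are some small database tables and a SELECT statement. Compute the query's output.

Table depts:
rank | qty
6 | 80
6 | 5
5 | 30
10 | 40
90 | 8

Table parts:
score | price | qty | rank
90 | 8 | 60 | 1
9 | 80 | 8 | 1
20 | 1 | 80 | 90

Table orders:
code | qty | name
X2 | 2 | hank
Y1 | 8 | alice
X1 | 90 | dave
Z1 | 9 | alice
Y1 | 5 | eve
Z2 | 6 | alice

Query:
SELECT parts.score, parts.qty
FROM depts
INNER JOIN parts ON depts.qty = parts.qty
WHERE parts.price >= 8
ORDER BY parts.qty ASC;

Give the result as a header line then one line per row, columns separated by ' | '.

== RESULT ==
parts.score | parts.qty
9 | 8

Derivation:
After JOIN parts (2 rows):
depts.rank | depts.qty | parts.score | parts.price | parts.qty | parts.rank
6 | 80 | 20 | 1 | 80 | 90
90 | 8 | 9 | 80 | 8 | 1
After WHERE (1 rows):
depts.rank | depts.qty | parts.score | parts.price | parts.qty | parts.rank
90 | 8 | 9 | 80 | 8 | 1
After SELECT (1 rows):
parts.score | parts.qty
9 | 8
After ORDER BY (1 rows):
parts.score | parts.qty
9 | 8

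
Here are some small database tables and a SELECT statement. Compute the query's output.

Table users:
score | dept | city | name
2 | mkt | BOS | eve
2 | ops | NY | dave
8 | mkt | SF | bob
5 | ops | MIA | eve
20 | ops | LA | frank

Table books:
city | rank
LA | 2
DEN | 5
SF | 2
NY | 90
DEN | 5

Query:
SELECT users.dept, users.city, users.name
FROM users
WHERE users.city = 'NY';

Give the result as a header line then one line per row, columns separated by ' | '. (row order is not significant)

After WHERE (1 rows):
users.score | users.dept | users.city | users.name
2 | ops | NY | dave
After SELECT (1 rows):
users.dept | users.city | users.name
ops | NY | dave

== RESULT ==
users.dept | users.city | users.name
ops | NY | dave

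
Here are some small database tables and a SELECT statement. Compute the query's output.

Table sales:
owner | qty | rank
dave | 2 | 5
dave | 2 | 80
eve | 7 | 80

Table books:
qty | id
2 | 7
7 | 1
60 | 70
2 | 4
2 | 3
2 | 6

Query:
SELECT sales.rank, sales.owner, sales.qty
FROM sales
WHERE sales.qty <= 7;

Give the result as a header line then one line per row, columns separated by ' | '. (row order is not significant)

== RESULT ==
sales.rank | sales.owner | sales.qty
5 | dave | 2
80 | dave | 2
80 | eve | 7

Derivation:
After WHERE (3 rows):
sales.owner | sales.qty | sales.rank
dave | 2 | 5
dave | 2 | 80
eve | 7 | 80
After SELECT (3 rows):
sales.rank | sales.owner | sales.qty
5 | dave | 2
80 | dave | 2
80 | eve | 7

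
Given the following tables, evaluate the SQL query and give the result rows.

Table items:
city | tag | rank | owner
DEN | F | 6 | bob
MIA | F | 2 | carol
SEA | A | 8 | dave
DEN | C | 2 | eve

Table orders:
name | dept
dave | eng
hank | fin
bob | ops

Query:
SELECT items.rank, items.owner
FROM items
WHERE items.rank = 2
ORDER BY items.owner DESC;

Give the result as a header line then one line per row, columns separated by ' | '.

== RESULT ==
items.rank | items.owner
2 | eve
2 | carol

Derivation:
After WHERE (2 rows):
items.city | items.tag | items.rank | items.owner
MIA | F | 2 | carol
DEN | C | 2 | eve
After SELECT (2 rows):
items.rank | items.owner
2 | carol
2 | eve
After ORDER BY (2 rows):
items.rank | items.owner
2 | eve
2 | carol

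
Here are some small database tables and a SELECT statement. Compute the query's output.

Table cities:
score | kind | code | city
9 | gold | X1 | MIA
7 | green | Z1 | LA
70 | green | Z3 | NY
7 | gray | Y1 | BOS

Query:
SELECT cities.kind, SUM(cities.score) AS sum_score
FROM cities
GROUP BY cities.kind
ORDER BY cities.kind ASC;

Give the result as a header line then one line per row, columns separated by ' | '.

== RESULT ==
cities.kind | sum_score
gold | 9
gray | 7
green | 77

Derivation:
After GROUP BY (3 rows):
cities.kind | sum_score
gold | 9
green | 77
gray | 7
After ORDER BY (3 rows):
cities.kind | sum_score
gold | 9
gray | 7
green | 77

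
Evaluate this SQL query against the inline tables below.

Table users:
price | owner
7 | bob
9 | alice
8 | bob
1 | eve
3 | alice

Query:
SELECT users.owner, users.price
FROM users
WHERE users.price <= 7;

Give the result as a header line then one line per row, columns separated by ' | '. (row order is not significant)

== RESULT ==
users.owner | users.price
bob | 7
eve | 1
alice | 3

Derivation:
After WHERE (3 rows):
users.price | users.owner
7 | bob
1 | eve
3 | alice
After SELECT (3 rows):
users.owner | users.price
bob | 7
eve | 1
alice | 3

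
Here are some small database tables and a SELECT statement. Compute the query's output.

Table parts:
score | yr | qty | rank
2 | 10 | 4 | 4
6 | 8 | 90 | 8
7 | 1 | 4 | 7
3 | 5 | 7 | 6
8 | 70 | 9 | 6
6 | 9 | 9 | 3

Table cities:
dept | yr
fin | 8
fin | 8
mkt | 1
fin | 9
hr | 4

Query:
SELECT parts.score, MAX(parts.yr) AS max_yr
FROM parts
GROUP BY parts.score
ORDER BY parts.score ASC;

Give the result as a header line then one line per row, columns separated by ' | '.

== RESULT ==
parts.score | max_yr
2 | 10
3 | 5
6 | 9
7 | 1
8 | 70

Derivation:
After GROUP BY (5 rows):
parts.score | max_yr
2 | 10
6 | 9
7 | 1
3 | 5
8 | 70
After ORDER BY (5 rows):
parts.score | max_yr
2 | 10
3 | 5
6 | 9
7 | 1
8 | 70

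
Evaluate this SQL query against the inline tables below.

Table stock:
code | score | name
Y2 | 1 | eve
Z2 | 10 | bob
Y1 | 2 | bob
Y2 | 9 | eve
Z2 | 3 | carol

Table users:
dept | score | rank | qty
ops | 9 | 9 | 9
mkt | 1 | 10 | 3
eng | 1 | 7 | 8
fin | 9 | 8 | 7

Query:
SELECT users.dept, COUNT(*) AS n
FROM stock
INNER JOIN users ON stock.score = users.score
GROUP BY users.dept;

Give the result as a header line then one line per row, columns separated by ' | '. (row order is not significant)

After JOIN users (4 rows):
stock.code | stock.score | stock.name | users.dept | users.score | users.rank | users.qty
Y2 | 1 | eve | mkt | 1 | 10 | 3
Y2 | 1 | eve | eng | 1 | 7 | 8
Y2 | 9 | eve | ops | 9 | 9 | 9
Y2 | 9 | eve | fin | 9 | 8 | 7
After GROUP BY (4 rows):
users.dept | n
mkt | 1
eng | 1
ops | 1
fin | 1

== RESULT ==
users.dept | n
mkt | 1
eng | 1
ops | 1
fin | 1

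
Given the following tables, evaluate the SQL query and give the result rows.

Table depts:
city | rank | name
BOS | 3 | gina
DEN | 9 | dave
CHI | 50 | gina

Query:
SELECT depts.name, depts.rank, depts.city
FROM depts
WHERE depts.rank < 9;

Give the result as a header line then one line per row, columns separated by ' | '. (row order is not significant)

== RESULT ==
depts.name | depts.rank | depts.city
gina | 3 | BOS

Derivation:
After WHERE (1 rows):
depts.city | depts.rank | depts.name
BOS | 3 | gina
After SELECT (1 rows):
depts.name | depts.rank | depts.city
gina | 3 | BOS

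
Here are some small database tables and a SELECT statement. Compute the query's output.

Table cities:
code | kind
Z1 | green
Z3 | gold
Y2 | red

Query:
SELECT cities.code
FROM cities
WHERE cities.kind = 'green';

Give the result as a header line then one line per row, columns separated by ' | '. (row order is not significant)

== RESULT ==
cities.code
Z1

Derivation:
After WHERE (1 rows):
cities.code | cities.kind
Z1 | green
After SELECT (1 rows):
cities.code
Z1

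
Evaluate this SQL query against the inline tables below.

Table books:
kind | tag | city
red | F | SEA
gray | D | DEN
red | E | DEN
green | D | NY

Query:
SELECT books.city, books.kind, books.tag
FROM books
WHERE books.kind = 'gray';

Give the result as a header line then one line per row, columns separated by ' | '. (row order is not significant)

After WHERE (1 rows):
books.kind | books.tag | books.city
gray | D | DEN
After SELECT (1 rows):
books.city | books.kind | books.tag
DEN | gray | D

== RESULT ==
books.city | books.kind | books.tag
DEN | gray | D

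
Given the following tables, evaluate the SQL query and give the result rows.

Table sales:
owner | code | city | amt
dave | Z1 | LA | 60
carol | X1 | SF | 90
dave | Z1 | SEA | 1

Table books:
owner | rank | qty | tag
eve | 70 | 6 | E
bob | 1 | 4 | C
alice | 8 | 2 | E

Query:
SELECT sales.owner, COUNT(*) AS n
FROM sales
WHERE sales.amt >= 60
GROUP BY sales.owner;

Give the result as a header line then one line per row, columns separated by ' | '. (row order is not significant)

After WHERE (2 rows):
sales.owner | sales.code | sales.city | sales.amt
dave | Z1 | LA | 60
carol | X1 | SF | 90
After GROUP BY (2 rows):
sales.owner | n
dave | 1
carol | 1

== RESULT ==
sales.owner | n
dave | 1
carol | 1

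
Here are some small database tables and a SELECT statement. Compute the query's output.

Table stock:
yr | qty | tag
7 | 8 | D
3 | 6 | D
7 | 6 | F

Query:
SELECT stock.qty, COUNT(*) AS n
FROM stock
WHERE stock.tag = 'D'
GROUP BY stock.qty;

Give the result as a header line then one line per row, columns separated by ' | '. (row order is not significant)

After WHERE (2 rows):
stock.yr | stock.qty | stock.tag
7 | 8 | D
3 | 6 | D
After GROUP BY (2 rows):
stock.qty | n
8 | 1
6 | 1

== RESULT ==
stock.qty | n
8 | 1
6 | 1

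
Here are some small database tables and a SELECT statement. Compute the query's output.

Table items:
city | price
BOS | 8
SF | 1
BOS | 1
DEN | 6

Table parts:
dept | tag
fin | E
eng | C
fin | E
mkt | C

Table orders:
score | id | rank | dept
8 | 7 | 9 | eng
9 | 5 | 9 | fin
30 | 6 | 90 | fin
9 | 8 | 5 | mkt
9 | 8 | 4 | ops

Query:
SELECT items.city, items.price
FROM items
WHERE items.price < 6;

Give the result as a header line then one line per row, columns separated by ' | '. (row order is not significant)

== RESULT ==
items.city | items.price
SF | 1
BOS | 1

Derivation:
After WHERE (2 rows):
items.city | items.price
SF | 1
BOS | 1
After SELECT (2 rows):
items.city | items.price
SF | 1
BOS | 1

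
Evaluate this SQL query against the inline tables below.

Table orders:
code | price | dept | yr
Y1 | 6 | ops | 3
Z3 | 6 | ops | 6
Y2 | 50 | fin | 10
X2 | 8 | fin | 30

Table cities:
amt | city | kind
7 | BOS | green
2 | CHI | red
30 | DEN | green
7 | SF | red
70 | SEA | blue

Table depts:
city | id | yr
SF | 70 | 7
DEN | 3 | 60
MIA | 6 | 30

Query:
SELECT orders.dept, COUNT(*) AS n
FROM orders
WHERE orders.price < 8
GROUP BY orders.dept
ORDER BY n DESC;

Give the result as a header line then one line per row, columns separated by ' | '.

After WHERE (2 rows):
orders.code | orders.price | orders.dept | orders.yr
Y1 | 6 | ops | 3
Z3 | 6 | ops | 6
After GROUP BY (1 rows):
orders.dept | n
ops | 2
After ORDER BY (1 rows):
orders.dept | n
ops | 2

== RESULT ==
orders.dept | n
ops | 2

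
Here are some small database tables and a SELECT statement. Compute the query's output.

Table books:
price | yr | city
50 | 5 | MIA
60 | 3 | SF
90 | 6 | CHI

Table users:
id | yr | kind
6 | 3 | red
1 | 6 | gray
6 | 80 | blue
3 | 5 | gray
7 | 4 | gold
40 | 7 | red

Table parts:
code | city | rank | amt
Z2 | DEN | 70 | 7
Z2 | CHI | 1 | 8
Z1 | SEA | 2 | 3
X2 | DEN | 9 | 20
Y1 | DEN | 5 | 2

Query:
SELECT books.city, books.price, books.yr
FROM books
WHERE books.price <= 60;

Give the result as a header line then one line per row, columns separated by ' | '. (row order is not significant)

After WHERE (2 rows):
books.price | books.yr | books.city
50 | 5 | MIA
60 | 3 | SF
After SELECT (2 rows):
books.city | books.price | books.yr
MIA | 50 | 5
SF | 60 | 3

== RESULT ==
books.city | books.price | books.yr
MIA | 50 | 5
SF | 60 | 3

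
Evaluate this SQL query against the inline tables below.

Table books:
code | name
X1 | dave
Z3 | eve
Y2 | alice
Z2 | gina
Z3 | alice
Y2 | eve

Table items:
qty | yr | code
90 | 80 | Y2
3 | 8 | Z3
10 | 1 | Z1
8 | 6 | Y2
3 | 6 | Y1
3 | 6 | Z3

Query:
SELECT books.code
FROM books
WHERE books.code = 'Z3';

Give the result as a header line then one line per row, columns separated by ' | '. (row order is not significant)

== RESULT ==
books.code
Z3
Z3

Derivation:
After WHERE (2 rows):
books.code | books.name
Z3 | eve
Z3 | alice
After SELECT (2 rows):
books.code
Z3
Z3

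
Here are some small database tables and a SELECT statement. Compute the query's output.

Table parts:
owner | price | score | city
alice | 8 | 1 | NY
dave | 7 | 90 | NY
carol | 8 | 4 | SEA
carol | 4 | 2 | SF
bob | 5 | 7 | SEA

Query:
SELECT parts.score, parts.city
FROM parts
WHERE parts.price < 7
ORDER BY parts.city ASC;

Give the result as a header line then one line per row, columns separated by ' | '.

== RESULT ==
parts.score | parts.city
7 | SEA
2 | SF

Derivation:
After WHERE (2 rows):
parts.owner | parts.price | parts.score | parts.city
carol | 4 | 2 | SF
bob | 5 | 7 | SEA
After SELECT (2 rows):
parts.score | parts.city
2 | SF
7 | SEA
After ORDER BY (2 rows):
parts.score | parts.city
7 | SEA
2 | SF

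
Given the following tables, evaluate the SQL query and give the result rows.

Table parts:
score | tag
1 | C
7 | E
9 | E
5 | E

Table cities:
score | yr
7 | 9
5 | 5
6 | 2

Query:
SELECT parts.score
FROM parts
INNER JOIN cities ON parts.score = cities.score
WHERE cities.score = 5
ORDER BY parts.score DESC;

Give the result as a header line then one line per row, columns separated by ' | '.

After JOIN cities (2 rows):
parts.score | parts.tag | cities.score | cities.yr
7 | E | 7 | 9
5 | E | 5 | 5
After WHERE (1 rows):
parts.score | parts.tag | cities.score | cities.yr
5 | E | 5 | 5
After SELECT (1 rows):
parts.score
5
After ORDER BY (1 rows):
parts.score
5

== RESULT ==
parts.score
5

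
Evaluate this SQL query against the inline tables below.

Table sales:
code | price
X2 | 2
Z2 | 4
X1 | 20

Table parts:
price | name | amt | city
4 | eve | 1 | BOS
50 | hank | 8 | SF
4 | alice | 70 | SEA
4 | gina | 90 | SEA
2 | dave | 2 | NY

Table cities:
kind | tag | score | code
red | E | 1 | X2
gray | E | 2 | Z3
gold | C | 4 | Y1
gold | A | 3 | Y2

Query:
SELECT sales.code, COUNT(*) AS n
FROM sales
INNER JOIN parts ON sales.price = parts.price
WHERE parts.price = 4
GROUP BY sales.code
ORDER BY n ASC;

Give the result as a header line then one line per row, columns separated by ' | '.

== RESULT ==
sales.code | n
Z2 | 3

Derivation:
After JOIN parts (4 rows):
sales.code | sales.price | parts.price | parts.name | parts.amt | parts.city
X2 | 2 | 2 | dave | 2 | NY
Z2 | 4 | 4 | eve | 1 | BOS
Z2 | 4 | 4 | alice | 70 | SEA
Z2 | 4 | 4 | gina | 90 | SEA
After WHERE (3 rows):
sales.code | sales.price | parts.price | parts.name | parts.amt | parts.city
Z2 | 4 | 4 | eve | 1 | BOS
Z2 | 4 | 4 | alice | 70 | SEA
Z2 | 4 | 4 | gina | 90 | SEA
After GROUP BY (1 rows):
sales.code | n
Z2 | 3
After ORDER BY (1 rows):
sales.code | n
Z2 | 3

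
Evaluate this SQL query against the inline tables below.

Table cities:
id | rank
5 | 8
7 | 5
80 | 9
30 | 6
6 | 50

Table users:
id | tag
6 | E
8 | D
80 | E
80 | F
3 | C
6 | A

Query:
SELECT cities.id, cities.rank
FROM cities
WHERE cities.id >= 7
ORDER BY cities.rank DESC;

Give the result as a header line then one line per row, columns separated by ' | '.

After WHERE (3 rows):
cities.id | cities.rank
7 | 5
80 | 9
30 | 6
After SELECT (3 rows):
cities.id | cities.rank
7 | 5
80 | 9
30 | 6
After ORDER BY (3 rows):
cities.id | cities.rank
80 | 9
30 | 6
7 | 5

== RESULT ==
cities.id | cities.rank
80 | 9
30 | 6
7 | 5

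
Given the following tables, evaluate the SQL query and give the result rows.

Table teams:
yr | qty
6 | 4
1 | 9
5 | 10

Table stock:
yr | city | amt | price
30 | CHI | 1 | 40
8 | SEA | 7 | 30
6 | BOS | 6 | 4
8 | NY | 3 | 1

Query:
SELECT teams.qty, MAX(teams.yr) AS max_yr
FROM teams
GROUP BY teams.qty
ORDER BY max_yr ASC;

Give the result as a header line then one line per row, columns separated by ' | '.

== RESULT ==
teams.qty | max_yr
9 | 1
10 | 5
4 | 6

Derivation:
After GROUP BY (3 rows):
teams.qty | max_yr
4 | 6
9 | 1
10 | 5
After ORDER BY (3 rows):
teams.qty | max_yr
9 | 1
10 | 5
4 | 6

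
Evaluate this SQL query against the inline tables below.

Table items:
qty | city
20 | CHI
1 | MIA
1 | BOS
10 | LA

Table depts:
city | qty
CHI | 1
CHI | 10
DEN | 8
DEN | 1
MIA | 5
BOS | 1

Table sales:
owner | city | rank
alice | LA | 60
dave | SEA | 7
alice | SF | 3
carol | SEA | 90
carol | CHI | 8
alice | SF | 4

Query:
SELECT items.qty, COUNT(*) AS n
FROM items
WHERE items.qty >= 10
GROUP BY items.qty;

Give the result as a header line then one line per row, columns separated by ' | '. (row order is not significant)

== RESULT ==
items.qty | n
20 | 1
10 | 1

Derivation:
After WHERE (2 rows):
items.qty | items.city
20 | CHI
10 | LA
After GROUP BY (2 rows):
items.qty | n
20 | 1
10 | 1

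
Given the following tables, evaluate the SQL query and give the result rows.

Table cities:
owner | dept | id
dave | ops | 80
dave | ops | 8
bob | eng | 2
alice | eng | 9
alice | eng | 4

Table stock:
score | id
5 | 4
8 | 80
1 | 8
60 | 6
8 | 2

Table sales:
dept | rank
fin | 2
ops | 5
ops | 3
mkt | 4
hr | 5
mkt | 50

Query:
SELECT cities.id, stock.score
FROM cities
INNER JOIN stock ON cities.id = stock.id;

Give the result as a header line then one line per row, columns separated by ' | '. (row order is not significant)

== RESULT ==
cities.id | stock.score
80 | 8
8 | 1
2 | 8
4 | 5

Derivation:
After JOIN stock (4 rows):
cities.owner | cities.dept | cities.id | stock.score | stock.id
dave | ops | 80 | 8 | 80
dave | ops | 8 | 1 | 8
bob | eng | 2 | 8 | 2
alice | eng | 4 | 5 | 4
After SELECT (4 rows):
cities.id | stock.score
80 | 8
8 | 1
2 | 8
4 | 5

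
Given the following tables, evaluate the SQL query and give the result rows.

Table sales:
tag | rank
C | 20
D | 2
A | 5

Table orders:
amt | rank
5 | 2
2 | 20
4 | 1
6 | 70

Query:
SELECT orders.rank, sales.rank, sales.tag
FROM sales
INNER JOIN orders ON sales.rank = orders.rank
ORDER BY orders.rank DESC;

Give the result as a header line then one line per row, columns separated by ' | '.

After JOIN orders (2 rows):
sales.tag | sales.rank | orders.amt | orders.rank
C | 20 | 2 | 20
D | 2 | 5 | 2
After SELECT (2 rows):
orders.rank | sales.rank | sales.tag
20 | 20 | C
2 | 2 | D
After ORDER BY (2 rows):
orders.rank | sales.rank | sales.tag
20 | 20 | C
2 | 2 | D

== RESULT ==
orders.rank | sales.rank | sales.tag
20 | 20 | C
2 | 2 | D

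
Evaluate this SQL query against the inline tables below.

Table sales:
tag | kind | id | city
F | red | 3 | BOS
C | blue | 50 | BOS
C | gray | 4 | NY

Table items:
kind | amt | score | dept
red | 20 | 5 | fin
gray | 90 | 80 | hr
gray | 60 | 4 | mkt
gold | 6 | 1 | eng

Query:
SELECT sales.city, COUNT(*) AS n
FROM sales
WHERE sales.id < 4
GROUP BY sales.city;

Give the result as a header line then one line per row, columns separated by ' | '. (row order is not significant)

== RESULT ==
sales.city | n
BOS | 1

Derivation:
After WHERE (1 rows):
sales.tag | sales.kind | sales.id | sales.city
F | red | 3 | BOS
After GROUP BY (1 rows):
sales.city | n
BOS | 1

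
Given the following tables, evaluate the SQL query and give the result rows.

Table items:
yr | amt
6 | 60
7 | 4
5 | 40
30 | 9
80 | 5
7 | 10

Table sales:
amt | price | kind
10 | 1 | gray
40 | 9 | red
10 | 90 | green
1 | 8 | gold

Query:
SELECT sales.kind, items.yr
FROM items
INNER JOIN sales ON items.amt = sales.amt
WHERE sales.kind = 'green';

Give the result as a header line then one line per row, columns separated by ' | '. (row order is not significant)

== RESULT ==
sales.kind | items.yr
green | 7

Derivation:
After JOIN sales (3 rows):
items.yr | items.amt | sales.amt | sales.price | sales.kind
5 | 40 | 40 | 9 | red
7 | 10 | 10 | 1 | gray
7 | 10 | 10 | 90 | green
After WHERE (1 rows):
items.yr | items.amt | sales.amt | sales.price | sales.kind
7 | 10 | 10 | 90 | green
After SELECT (1 rows):
sales.kind | items.yr
green | 7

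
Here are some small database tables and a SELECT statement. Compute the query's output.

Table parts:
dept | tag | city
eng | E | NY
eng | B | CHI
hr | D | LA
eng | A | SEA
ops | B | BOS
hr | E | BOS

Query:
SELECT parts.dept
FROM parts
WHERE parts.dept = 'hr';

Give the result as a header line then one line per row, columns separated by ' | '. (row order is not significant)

After WHERE (2 rows):
parts.dept | parts.tag | parts.city
hr | D | LA
hr | E | BOS
After SELECT (2 rows):
parts.dept
hr
hr

== RESULT ==
parts.dept
hr
hr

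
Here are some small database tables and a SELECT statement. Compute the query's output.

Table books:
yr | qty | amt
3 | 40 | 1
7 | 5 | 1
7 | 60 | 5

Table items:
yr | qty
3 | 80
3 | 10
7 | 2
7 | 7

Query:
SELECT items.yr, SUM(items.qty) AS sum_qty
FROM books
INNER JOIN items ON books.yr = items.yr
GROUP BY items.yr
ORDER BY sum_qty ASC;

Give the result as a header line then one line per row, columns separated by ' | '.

== RESULT ==
items.yr | sum_qty
7 | 18
3 | 90

Derivation:
After JOIN items (6 rows):
books.yr | books.qty | books.amt | items.yr | items.qty
3 | 40 | 1 | 3 | 80
3 | 40 | 1 | 3 | 10
7 | 5 | 1 | 7 | 2
7 | 5 | 1 | 7 | 7
7 | 60 | 5 | 7 | 2
7 | 60 | 5 | 7 | 7
After GROUP BY (2 rows):
items.yr | sum_qty
3 | 90
7 | 18
After ORDER BY (2 rows):
items.yr | sum_qty
7 | 18
3 | 90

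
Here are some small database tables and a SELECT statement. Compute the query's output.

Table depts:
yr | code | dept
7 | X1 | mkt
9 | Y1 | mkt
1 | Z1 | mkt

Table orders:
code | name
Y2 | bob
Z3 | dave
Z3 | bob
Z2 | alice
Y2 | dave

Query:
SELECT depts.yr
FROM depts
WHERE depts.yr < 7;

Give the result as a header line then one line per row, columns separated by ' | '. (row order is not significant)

After WHERE (1 rows):
depts.yr | depts.code | depts.dept
1 | Z1 | mkt
After SELECT (1 rows):
depts.yr
1

== RESULT ==
depts.yr
1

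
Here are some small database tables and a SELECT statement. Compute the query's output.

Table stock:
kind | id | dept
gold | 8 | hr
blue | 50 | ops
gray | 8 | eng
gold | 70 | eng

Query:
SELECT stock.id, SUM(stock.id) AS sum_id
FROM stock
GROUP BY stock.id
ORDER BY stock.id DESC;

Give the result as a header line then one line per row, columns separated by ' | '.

== RESULT ==
stock.id | sum_id
70 | 70
50 | 50
8 | 16

Derivation:
After GROUP BY (3 rows):
stock.id | sum_id
8 | 16
50 | 50
70 | 70
After ORDER BY (3 rows):
stock.id | sum_id
70 | 70
50 | 50
8 | 16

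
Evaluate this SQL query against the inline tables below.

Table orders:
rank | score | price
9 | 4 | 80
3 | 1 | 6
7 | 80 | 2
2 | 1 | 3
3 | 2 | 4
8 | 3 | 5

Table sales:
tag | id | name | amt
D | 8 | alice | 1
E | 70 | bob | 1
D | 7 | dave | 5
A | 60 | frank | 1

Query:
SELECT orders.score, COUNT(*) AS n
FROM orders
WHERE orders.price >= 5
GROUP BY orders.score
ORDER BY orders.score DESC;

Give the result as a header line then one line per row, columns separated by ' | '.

== RESULT ==
orders.score | n
4 | 1
3 | 1
1 | 1

Derivation:
After WHERE (3 rows):
orders.rank | orders.score | orders.price
9 | 4 | 80
3 | 1 | 6
8 | 3 | 5
After GROUP BY (3 rows):
orders.score | n
4 | 1
1 | 1
3 | 1
After ORDER BY (3 rows):
orders.score | n
4 | 1
3 | 1
1 | 1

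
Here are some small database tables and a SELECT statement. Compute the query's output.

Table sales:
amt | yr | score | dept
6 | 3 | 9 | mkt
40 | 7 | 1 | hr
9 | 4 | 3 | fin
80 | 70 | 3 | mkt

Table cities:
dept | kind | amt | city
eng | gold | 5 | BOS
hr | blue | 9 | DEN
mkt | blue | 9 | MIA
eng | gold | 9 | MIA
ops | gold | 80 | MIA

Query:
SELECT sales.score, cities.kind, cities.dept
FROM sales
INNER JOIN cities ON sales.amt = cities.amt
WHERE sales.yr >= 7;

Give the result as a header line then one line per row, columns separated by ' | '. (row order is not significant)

== RESULT ==
sales.score | cities.kind | cities.dept
3 | gold | ops

Derivation:
After JOIN cities (4 rows):
sales.amt | sales.yr | sales.score | sales.dept | cities.dept | cities.kind | cities.amt | cities.city
9 | 4 | 3 | fin | hr | blue | 9 | DEN
9 | 4 | 3 | fin | mkt | blue | 9 | MIA
9 | 4 | 3 | fin | eng | gold | 9 | MIA
80 | 70 | 3 | mkt | ops | gold | 80 | MIA
After WHERE (1 rows):
sales.amt | sales.yr | sales.score | sales.dept | cities.dept | cities.kind | cities.amt | cities.city
80 | 70 | 3 | mkt | ops | gold | 80 | MIA
After SELECT (1 rows):
sales.score | cities.kind | cities.dept
3 | gold | ops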